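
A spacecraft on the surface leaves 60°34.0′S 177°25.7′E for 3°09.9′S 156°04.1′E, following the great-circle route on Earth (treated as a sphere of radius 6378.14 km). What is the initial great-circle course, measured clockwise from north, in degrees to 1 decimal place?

335.1°

With φ₁ = -1.0571, φ₂ = -0.0552, Δλ = -0.3728 rad, the forward-azimuth formula gives
θ = atan2( sin Δλ cos φ₂ , cos φ₁ sin φ₂ − sin φ₁ cos φ₂ cos Δλ ) = atan2(-0.3637, 0.7827) = -24.92°.
Adding 360° brings this into [0°, 360°): 335.1°.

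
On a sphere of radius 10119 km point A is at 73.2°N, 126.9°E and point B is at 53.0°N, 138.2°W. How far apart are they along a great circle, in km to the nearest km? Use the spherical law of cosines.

7318 km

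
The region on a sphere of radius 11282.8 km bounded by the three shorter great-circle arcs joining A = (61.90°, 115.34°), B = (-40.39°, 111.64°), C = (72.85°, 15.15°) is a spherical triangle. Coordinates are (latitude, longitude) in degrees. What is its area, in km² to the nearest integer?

Side lengths (central angles): a = 2.2712, b = 0.6123, c = 1.7861 rad; semiperimeter s = 2.3348.
By l'Huilier's theorem, tan(E/4) = √[tan(s/2) tan((s−a)/2) tan((s−b)/2) tan((s−c)/2)], giving spherical excess E = 0.6200 rad.
Area = E·R² = 0.6200 × (11282.8)² ≈ 78922557 km².

78922557 km²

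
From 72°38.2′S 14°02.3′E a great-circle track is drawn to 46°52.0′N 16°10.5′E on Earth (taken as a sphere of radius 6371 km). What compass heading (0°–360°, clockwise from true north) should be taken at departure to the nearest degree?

2°

With φ₁ = -1.2677, φ₂ = 0.8180, Δλ = 0.0373 rad, the forward-azimuth formula gives
θ = atan2( sin Δλ cos φ₂ , cos φ₁ sin φ₂ − sin φ₁ cos φ₂ cos Δλ ) = atan2(0.0255, 0.8699) = 1.68°.
So the initial bearing is 2°.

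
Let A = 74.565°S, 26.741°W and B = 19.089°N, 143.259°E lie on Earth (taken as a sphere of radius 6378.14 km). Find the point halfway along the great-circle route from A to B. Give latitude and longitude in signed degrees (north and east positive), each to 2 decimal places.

-42.94°, 139.39°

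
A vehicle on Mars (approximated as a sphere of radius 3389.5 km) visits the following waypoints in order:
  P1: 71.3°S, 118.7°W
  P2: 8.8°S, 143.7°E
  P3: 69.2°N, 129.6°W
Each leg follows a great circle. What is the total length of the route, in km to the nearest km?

10716 km

Leg P1→P2: central angle 1.4676 rad, distance 4974.5 km.
Leg P2→P3: central angle 1.6939 rad, distance 5741.5 km.
Total: 4974.5 + 5741.5 ≈ 10716 km.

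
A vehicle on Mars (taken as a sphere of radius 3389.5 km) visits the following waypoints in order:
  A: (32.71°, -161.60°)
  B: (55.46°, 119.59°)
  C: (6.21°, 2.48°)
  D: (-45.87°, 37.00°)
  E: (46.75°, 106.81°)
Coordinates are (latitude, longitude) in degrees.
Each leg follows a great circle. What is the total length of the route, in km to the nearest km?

19439 km

Leg A→B: central angle 1.0031 rad, distance 3399.9 km.
Leg B→C: central angle 1.7393 rad, distance 5895.5 km.
Leg C→D: central angle 1.0556 rad, distance 3578.0 km.
Leg D→E: central angle 1.9371 rad, distance 6565.7 km.
Total: 3399.9 + 5895.5 + 3578.0 + 6565.7 ≈ 19439 km.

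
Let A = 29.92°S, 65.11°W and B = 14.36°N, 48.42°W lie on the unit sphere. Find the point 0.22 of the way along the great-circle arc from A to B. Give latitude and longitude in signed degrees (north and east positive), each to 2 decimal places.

-20.27°, -60.93°

The central angle between A and B is δ = 0.8223 rad.
With f = 0.22, the slerp weights are sin((1−f)δ)/sin δ = 0.8166 and sin(fδ)/sin δ = 0.2456.
Weighted sum of the unit vectors: (0.8166)·(0.3648,-0.7862,-0.4988) + (0.2456)·(0.6429,-0.7247,0.2480) = (0.4557, -0.8199, -0.3464).
Converting back: φ = atan2(z, √(x²+y²)) = -20.27°, λ = atan2(y, x) = -60.93°.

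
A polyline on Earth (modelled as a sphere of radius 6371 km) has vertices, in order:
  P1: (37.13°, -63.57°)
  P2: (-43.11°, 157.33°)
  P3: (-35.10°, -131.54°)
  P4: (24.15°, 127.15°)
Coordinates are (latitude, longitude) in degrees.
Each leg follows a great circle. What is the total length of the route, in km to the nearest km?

35030 km

Leg P1→P2: central angle 2.5915 rad, distance 16510.2 km.
Leg P2→P3: central angle 0.9445 rad, distance 6017.5 km.
Leg P3→P4: central angle 1.9624 rad, distance 12502.4 km.
Total: 16510.2 + 6017.5 + 12502.4 ≈ 35030 km.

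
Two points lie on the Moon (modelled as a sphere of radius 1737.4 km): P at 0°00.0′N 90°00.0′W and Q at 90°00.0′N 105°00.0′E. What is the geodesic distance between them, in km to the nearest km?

2729 km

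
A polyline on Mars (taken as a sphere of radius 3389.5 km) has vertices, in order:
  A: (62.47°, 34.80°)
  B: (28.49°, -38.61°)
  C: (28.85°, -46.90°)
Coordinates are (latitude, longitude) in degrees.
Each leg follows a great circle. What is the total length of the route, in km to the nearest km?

Leg A→B: central angle 1.0016 rad, distance 3394.8 km.
Leg B→C: central angle 0.1271 rad, distance 430.7 km.
Total: 3394.8 + 430.7 ≈ 3826 km.

3826 km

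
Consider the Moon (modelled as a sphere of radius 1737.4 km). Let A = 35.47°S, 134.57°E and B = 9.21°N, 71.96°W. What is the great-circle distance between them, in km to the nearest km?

In radians: φ₁ = -0.6191, φ₂ = 0.1607, Δλ = 153.470° = 2.6786 rad.
cos c = sin φ₁ sin φ₂ + cos φ₁ cos φ₂ cos Δλ = (-0.5803)(0.1601) + (0.8144)(0.9871)(-0.8947) = -0.81214,
so c = arccos(-0.81214) = 2.51861 rad.
Distance = R·c = 1737.4 × 2.5186 ≈ 4376 km.

4376 km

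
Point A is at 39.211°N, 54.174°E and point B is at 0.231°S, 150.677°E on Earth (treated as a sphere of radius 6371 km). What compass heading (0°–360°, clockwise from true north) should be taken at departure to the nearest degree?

86°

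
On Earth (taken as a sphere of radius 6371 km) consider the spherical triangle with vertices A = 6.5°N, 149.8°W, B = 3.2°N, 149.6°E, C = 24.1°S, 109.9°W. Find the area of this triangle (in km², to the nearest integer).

Side lengths (central angles): a = 1.7608, b = 0.8638, c = 1.0549 rad; semiperimeter s = 1.8398.
By l'Huilier's theorem, tan(E/4) = √[tan(s/2) tan((s−a)/2) tan((s−b)/2) tan((s−c)/2)], giving spherical excess E = 0.4253 rad.
Area = E·R² = 0.4253 × (6371)² ≈ 17262063 km².

17262063 km²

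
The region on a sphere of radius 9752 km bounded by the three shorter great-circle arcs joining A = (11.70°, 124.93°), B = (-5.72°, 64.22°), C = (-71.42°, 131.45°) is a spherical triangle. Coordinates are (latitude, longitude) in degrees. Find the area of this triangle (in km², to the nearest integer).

Side lengths (central angles): a = 1.3519, b = 1.4528, c = 1.0968 rad; semiperimeter s = 1.9507.
By l'Huilier's theorem, tan(E/4) = √[tan(s/2) tan((s−a)/2) tan((s−b)/2) tan((s−c)/2)], giving spherical excess E = 0.9027 rad.
Area = E·R² = 0.9027 × (9752)² ≈ 85845058 km².

85845058 km²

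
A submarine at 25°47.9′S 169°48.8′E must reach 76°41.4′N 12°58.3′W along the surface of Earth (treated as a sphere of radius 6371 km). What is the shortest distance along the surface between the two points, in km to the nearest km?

With latitudes φ₁ = -25.798°, φ₂ = 76.690° and longitude difference Δλ = 177.215°:
cos c = sin φ₁ sin φ₂ + cos φ₁ cos φ₂ cos Δλ = (-0.4352)(0.9731) + (0.9003)(0.2302)(-0.9988) = -0.63054,
so c = arccos(-0.63054) = 2.25305 rad.
Distance = R·c = 6371 × 2.2531 ≈ 14354 km.

14354 km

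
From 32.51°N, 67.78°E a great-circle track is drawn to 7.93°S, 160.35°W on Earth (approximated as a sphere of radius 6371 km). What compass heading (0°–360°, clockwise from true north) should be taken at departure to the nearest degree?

72°

Δλ = 131.870° = 2.3016 rad.
y = sin Δλ · cos φ₂ = (0.7447)(0.9904) = 0.7375
x = cos φ₁ sin φ₂ − sin φ₁ cos φ₂ cos Δλ = (0.8433)(-0.1380) − (0.5374)(0.9904)(-0.6674) = 0.2389
θ = atan2(y, x) = 72.05°, so the bearing is 72°.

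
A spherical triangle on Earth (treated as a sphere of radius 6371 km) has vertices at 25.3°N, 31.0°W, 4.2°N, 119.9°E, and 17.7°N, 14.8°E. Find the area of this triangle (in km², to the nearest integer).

31306546 km²

Side lengths (central angles): a = 1.7980, b = 0.7519, c = 2.4288 rad; semiperimeter s = 2.4893.
By l'Huilier's theorem, tan(E/4) = √[tan(s/2) tan((s−a)/2) tan((s−b)/2) tan((s−c)/2)], giving spherical excess E = 0.7713 rad.
Area = E·R² = 0.7713 × (6371)² ≈ 31306546 km².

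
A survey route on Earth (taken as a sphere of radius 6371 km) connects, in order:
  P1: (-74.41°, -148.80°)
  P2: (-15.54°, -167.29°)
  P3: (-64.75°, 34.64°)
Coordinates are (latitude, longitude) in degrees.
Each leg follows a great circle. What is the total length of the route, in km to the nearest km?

17541 km

Leg P1→P2: central angle 1.0430 rad, distance 6645.1 km.
Leg P2→P3: central angle 1.7102 rad, distance 10895.5 km.
Total: 6645.1 + 10895.5 ≈ 17541 km.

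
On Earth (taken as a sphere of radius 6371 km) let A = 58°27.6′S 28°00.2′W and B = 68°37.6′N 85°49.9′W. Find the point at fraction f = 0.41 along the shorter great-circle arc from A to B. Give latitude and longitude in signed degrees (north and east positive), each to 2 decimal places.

Central angle δ = 2.3353 rad. Interpolating on the sphere with fraction f = 0.41:
P = [sin((1−f)δ)·A + sin(fδ)·B] / sin δ = 1.3598·A + 1.1330·B in Cartesian coordinates,
giving P = (0.6580, -0.7458, -0.1039), i.e. latitude -5.96°, longitude -48.58°.

-5.96°, -48.58°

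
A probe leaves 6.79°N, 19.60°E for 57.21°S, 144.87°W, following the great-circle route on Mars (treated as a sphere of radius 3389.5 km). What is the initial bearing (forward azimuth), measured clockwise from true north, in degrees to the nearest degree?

191°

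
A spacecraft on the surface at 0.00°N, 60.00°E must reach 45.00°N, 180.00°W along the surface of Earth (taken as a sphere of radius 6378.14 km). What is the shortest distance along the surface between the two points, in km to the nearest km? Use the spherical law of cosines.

Let φ₁ = 0.0000 rad, φ₂ = 0.7854 rad, and Δλ = 2.0944 rad.
cos c = sin φ₁ sin φ₂ + cos φ₁ cos φ₂ cos Δλ = (0.0000)(0.7071) + (1.0000)(0.7071)(-0.5000) = -0.35355,
so c = arccos(-0.35355) = 1.93216 rad.
Distance = R·c = 6378.14 × 1.9322 ≈ 12324 km.

12324 km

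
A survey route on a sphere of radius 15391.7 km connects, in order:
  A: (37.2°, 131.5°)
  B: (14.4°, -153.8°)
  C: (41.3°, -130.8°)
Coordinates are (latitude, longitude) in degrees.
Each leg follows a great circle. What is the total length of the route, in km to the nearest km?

Leg A→B: central angle 1.2090 rad, distance 18608.9 km.
Leg B→C: central angle 0.5846 rad, distance 8997.5 km.
Total: 18608.9 + 8997.5 ≈ 27606 km.

27606 km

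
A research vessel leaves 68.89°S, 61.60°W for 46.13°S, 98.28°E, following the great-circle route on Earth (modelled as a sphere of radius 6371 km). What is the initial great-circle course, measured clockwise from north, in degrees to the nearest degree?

165°

With φ₁ = -1.2024, φ₂ = -0.8051, Δλ = 2.7904 rad, the forward-azimuth formula gives
θ = atan2( sin Δλ cos φ₂ , cos φ₁ sin φ₂ − sin φ₁ cos φ₂ cos Δλ ) = atan2(0.2384, -0.8667) = 164.62°.
So the initial bearing is 165°.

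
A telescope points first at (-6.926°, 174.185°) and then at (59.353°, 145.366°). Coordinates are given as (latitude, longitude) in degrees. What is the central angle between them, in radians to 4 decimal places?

1.2243 rad

With latitudes φ₁ = -6.926°, φ₂ = 59.353° and longitude difference Δλ = -28.819°:
Haversine: a = sin²(Δφ/2) + cos φ₁ cos φ₂ sin²(Δλ/2) = 0.2989 + (0.9927)(0.5097)(0.0619) = 0.33019.
Central angle c = 2·arcsin(√a) = 1.22429 rad.
So the angular separation is 1.2243 rad.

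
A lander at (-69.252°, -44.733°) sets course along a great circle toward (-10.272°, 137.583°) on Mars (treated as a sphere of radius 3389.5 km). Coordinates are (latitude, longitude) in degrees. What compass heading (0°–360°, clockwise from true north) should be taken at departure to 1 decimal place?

With φ₁ = -1.2087, φ₂ = -0.1793, Δλ = -3.1012 rad, the forward-azimuth formula gives
θ = atan2( sin Δλ cos φ₂ , cos φ₁ sin φ₂ − sin φ₁ cos φ₂ cos Δλ ) = atan2(-0.0398, -0.9826) = -177.68°.
Adding 360° brings this into [0°, 360°): 182.3°.

182.3°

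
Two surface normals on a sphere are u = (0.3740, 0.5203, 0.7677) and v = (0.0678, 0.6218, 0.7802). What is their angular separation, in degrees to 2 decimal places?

u·v = 0.9478; |u| = 1.0000, |v| = 1.0000.
cos θ = (u·v)/(|u||v|) = 0.9479, so θ = 18.58°.

18.58°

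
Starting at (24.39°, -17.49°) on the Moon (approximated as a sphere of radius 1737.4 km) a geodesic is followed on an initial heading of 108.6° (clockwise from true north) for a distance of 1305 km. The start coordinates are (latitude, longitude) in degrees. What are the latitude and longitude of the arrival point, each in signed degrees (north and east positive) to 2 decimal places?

Angular distance δ = d/R = 1305/1737.4 = 0.75112 rad; initial bearing θ = 1.8954 rad.
sin φ₂ = sin φ₁ cos δ + cos φ₁ sin δ cos θ = (0.4129)(0.7309) + (0.9108)(0.6825)(-0.3190) = 0.1036, so φ₂ = 5.95°.
Δλ = atan2(sin θ sin δ cos φ₁, cos δ − sin φ₁ sin φ₂) = atan2(0.5891, 0.6882) = 40.565°.
λ₂ = -17.490° + 40.565° = 23.08°.

5.95°, 23.08°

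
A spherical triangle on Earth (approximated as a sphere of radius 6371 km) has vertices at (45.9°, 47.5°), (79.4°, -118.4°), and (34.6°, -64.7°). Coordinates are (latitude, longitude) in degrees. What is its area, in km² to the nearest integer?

Side lengths (central angles): a = 0.8661, b = 1.3783, c = 0.9500 rad; semiperimeter s = 1.5972.
By l'Huilier's theorem, tan(E/4) = √[tan(s/2) tan((s−a)/2) tan((s−b)/2) tan((s−c)/2)], giving spherical excess E = 0.4791 rad.
Area = E·R² = 0.4791 × (6371)² ≈ 19445648 km².

19445648 km²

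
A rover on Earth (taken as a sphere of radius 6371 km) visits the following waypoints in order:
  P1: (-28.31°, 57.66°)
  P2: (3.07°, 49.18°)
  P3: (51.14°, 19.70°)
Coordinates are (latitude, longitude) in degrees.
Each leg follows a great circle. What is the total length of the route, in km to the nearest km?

9615 km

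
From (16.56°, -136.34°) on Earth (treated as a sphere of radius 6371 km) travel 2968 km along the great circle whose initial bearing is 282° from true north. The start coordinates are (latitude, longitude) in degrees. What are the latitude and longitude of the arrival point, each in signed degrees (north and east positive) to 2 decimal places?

Angular distance δ = d/R = 2968/6371 = 0.46586 rad; initial bearing θ = 4.9218 rad.
sin φ₂ = sin φ₁ cos δ + cos φ₁ sin δ cos θ = (0.2850)(0.8934) + (0.9585)(0.4492)(0.2079) = 0.3442, so φ₂ = 20.13°.
Δλ = atan2(sin θ sin δ cos φ₁, cos δ − sin φ₁ sin φ₂) = atan2(-0.4212, 0.7953) = -27.902°.
λ₂ = -136.340° − 27.902° = -164.24°.

20.13°, -164.24°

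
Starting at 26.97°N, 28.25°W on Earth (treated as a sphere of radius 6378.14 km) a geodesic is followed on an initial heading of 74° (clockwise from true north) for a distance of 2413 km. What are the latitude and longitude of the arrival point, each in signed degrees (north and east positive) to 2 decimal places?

30.81°, -3.83°

Angular distance δ = d/R = 2413/6378.14 = 0.37832 rad; initial bearing θ = 1.2915 rad.
sin φ₂ = sin φ₁ cos δ + cos φ₁ sin δ cos θ = (0.4535)(0.9293) + (0.8912)(0.3694)(0.2756) = 0.5122, so φ₂ = 30.81°.
Δλ = atan2(sin θ sin δ cos φ₁, cos δ − sin φ₁ sin φ₂) = atan2(0.3164, 0.6970) = 24.418°.
λ₂ = -28.250° + 24.418° = -3.83°.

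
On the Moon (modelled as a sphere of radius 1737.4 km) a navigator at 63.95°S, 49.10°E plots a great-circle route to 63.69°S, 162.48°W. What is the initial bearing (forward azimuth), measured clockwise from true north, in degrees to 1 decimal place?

162.4°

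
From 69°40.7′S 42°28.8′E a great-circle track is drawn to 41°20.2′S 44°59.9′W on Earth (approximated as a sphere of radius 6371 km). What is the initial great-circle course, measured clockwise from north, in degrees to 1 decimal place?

255.2°

Δλ = -87.478° = -1.5268 rad.
y = sin Δλ · cos φ₂ = (-0.9990)(0.7508) = -0.7501
x = cos φ₁ sin φ₂ − sin φ₁ cos φ₂ cos Δλ = (0.3473)(-0.6605) − (-0.9378)(0.7508)(0.0440) = -0.1984
θ = atan2(y, x) = -104.82°; adding 360° gives 255.2°.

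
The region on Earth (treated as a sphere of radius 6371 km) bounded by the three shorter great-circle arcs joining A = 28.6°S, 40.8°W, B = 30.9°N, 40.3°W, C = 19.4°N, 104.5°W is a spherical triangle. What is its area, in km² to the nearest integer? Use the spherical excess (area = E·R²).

Side lengths (central angles): a = 1.0206, b = 1.3613, c = 1.0385 rad; semiperimeter s = 1.7102.
By l'Huilier's theorem, tan(E/4) = √[tan(s/2) tan((s−a)/2) tan((s−b)/2) tan((s−c)/2)], giving spherical excess E = 0.6324 rad.
Area = E·R² = 0.6324 × (6371)² ≈ 25666997 km².

25666997 km²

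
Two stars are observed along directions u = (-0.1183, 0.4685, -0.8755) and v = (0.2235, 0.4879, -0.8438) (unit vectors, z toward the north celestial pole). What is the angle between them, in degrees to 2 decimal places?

u·v = 0.9409; |u| = 1.0000, |v| = 1.0000.
cos θ = (u·v)/(|u||v|) = 0.9409, so θ = 19.80°.

19.80°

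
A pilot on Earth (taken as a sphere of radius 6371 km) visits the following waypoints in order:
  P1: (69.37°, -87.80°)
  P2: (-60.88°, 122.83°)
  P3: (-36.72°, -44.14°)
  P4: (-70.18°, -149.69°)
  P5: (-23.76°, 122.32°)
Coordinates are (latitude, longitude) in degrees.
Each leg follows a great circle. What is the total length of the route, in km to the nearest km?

Leg P1→P2: central angle 2.8767 rad, distance 18327.4 km.
Leg P2→P3: central angle 1.4280 rad, distance 9097.9 km.
Leg P3→P4: central angle 1.0591 rad, distance 6747.7 km.
Leg P4→P5: central angle 1.1702 rad, distance 7455.6 km.
Total: 18327.4 + 9097.9 + 6747.7 + 7455.6 ≈ 41629 km.

41629 km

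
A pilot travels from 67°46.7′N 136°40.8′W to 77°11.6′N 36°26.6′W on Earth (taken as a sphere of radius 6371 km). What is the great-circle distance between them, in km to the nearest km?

3047 km

In radians: φ₁ = 1.1830, φ₂ = 1.3473, Δλ = 100.237° = 1.7495 rad.
cos c = sin φ₁ sin φ₂ + cos φ₁ cos φ₂ cos Δλ = (0.9257)(0.9751) + (0.3782)(0.2217)(-0.1777) = 0.88780,
so c = arccos(0.88780) = 0.47825 rad.
Distance = R·c = 6371 × 0.4783 ≈ 3047 km.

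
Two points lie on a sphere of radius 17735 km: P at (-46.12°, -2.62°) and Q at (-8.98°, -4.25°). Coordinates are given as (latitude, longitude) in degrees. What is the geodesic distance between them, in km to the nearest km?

11504 km

Let φ₁ = -0.8049 rad, φ₂ = -0.1567 rad, and Δλ = -0.0284 rad.
cos c = sin φ₁ sin φ₂ + cos φ₁ cos φ₂ cos Δλ = (-0.7208)(-0.1561) + (0.6932)(0.9877)(0.9996) = 0.79689,
so c = arccos(0.79689) = 0.64867 rad.
Distance = R·c = 17735 × 0.6487 ≈ 11504 km.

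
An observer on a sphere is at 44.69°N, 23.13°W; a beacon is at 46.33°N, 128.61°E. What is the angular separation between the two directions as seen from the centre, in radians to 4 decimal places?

1.4944 rad

Let φ₁ = 0.7800 rad, φ₂ = 0.8086 rad, and Δλ = 2.6484 rad.
cos c = sin φ₁ sin φ₂ + cos φ₁ cos φ₂ cos Δλ = (0.7033)(0.7233) + (0.7109)(0.6905)(-0.8808) = 0.07631,
so c = arccos(0.07631) = 1.49441 rad.
So the angular separation is 1.4944 rad.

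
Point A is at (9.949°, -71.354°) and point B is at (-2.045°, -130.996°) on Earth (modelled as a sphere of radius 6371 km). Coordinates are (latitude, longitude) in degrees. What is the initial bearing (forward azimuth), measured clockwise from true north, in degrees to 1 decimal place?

Δλ = -59.642° = -1.0409 rad.
y = sin Δλ · cos φ₂ = (-0.8629)(0.9994) = -0.8623
x = cos φ₁ sin φ₂ − sin φ₁ cos φ₂ cos Δλ = (0.9850)(-0.0357) − (0.1728)(0.9994)(0.5054) = -0.1224
θ = atan2(y, x) = -98.08°; adding 360° gives 261.9°.

261.9°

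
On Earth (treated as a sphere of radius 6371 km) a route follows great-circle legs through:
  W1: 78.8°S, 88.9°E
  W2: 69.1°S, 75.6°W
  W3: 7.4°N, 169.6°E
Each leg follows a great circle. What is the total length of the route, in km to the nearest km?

15280 km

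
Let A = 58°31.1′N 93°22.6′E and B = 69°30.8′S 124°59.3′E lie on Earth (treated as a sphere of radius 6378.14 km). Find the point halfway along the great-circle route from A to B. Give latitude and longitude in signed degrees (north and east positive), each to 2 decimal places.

Central angle δ = 2.2695 rad. Interpolating on the sphere with fraction f = 0.5:
P = [sin((1−f)δ)·A + sin(fδ)·B] / sin δ = 1.1838·A + 1.1838·B in Cartesian coordinates,
giving P = (-0.2740, 0.9566, -0.0994), i.e. latitude -5.70°, longitude 105.98°.

-5.70°, 105.98°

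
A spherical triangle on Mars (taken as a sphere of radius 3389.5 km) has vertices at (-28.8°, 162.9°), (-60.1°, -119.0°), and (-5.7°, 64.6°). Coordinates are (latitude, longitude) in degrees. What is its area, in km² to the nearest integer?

14927835 km²

Side lengths (central angles): a = 1.9921, b = 1.6489, c = 1.0383 rad; semiperimeter s = 2.3396.
By l'Huilier's theorem, tan(E/4) = √[tan(s/2) tan((s−a)/2) tan((s−b)/2) tan((s−c)/2)], giving spherical excess E = 1.2993 rad.
Area = E·R² = 1.2993 × (3389.5)² ≈ 14927835 km².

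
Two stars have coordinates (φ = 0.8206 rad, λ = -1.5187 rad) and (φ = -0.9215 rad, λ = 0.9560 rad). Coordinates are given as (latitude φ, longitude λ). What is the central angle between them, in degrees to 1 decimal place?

With latitudes φ₁ = 47.017°, φ₂ = -52.798° and longitude difference Δλ = 141.790°:
Haversine: a = sin²(Δφ/2) + cos φ₁ cos φ₂ sin²(Δλ/2) = 0.5852 + (0.6818)(0.6046)(0.8929) = 0.95330.
Central angle c = 2·arcsin(√a) = 2.70594 rad.
So the angular separation is 155.0°.

155.0°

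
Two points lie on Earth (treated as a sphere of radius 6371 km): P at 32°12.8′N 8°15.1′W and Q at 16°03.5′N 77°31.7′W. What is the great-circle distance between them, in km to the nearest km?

In radians: φ₁ = 0.5622, φ₂ = 0.2803, Δλ = -69.277° = -1.2091 rad.
cos c = sin φ₁ sin φ₂ + cos φ₁ cos φ₂ cos Δλ = (0.5331)(0.2766) + (0.8461)(0.9610)(0.3539) = 0.43516,
so c = arccos(0.43516) = 1.12058 rad.
Distance = R·c = 6371 × 1.1206 ≈ 7139 km.

7139 km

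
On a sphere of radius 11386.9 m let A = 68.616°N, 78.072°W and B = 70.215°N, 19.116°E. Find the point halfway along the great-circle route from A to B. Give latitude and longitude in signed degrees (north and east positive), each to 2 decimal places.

Central angle δ = 0.5341 rad. Interpolating on the sphere with fraction f = 0.5:
P = [sin((1−f)δ)·A + sin(fδ)·B] / sin δ = 0.5184·A + 0.5184·B in Cartesian coordinates,
giving P = (0.2049, -0.1275, 0.9705), i.e. latitude 76.04°, longitude -31.89°.

76.04°, -31.89°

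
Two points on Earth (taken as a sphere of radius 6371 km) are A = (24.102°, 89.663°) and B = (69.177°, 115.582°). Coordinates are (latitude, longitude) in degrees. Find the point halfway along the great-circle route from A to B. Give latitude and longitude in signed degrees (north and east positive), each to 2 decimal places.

Central angle δ = 0.8318 rad. Interpolating on the sphere with fraction f = 0.5:
P = [sin((1−f)δ)·A + sin(fδ)·B] / sin δ = 0.5466·A + 0.5466·B in Cartesian coordinates,
giving P = (-0.0810, 0.6742, 0.7341), i.e. latitude 47.23°, longitude 96.85°.

47.23°, 96.85°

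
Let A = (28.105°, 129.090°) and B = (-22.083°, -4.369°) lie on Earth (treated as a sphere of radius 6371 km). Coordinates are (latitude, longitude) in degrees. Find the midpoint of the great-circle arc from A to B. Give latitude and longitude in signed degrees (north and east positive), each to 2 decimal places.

The central angle between A and B is δ = 2.4029 rad.
With f = 0.5, the slerp weights are sin((1−f)δ)/sin δ = 1.3850 and sin(fδ)/sin δ = 1.3850.
Weighted sum of the unit vectors: (1.3850)·(-0.5562,0.6846,0.4711) + (1.3850)·(0.9239,-0.0706,-0.3759) = (0.5093, 0.8504, 0.1318).
Converting back: φ = atan2(z, √(x²+y²)) = 7.57°, λ = atan2(y, x) = 59.08°.

7.57°, 59.08°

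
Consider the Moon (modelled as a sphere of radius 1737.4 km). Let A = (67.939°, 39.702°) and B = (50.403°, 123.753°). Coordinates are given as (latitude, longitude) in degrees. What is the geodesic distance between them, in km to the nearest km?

With latitudes φ₁ = 67.939°, φ₂ = 50.403° and longitude difference Δλ = 84.051°:
cos c = sin φ₁ sin φ₂ + cos φ₁ cos φ₂ cos Δλ = (0.9268)(0.7705) + (0.3756)(0.6374)(0.1036) = 0.73894,
so c = arccos(0.73894) = 0.73930 rad.
Distance = R·c = 1737.4 × 0.7393 ≈ 1284 km.

1284 km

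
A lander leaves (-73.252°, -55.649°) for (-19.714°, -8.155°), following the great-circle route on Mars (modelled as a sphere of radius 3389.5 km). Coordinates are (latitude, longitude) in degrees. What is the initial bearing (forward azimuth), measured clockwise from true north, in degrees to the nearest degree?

Δλ = 47.494° = 0.8289 rad.
y = sin Δλ · cos φ₂ = (0.7372)(0.9414) = 0.6940
x = cos φ₁ sin φ₂ − sin φ₁ cos φ₂ cos Δλ = (0.2882)(-0.3373) − (-0.9576)(0.9414)(0.6757) = 0.5119
θ = atan2(y, x) = 53.59°, so the bearing is 54°.

54°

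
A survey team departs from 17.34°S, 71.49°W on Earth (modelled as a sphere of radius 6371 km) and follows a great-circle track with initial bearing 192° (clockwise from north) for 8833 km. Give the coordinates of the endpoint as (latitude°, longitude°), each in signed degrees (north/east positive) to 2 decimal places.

-76.53°, 169.87°

Angular distance δ = d/R = 8833/6371 = 1.38644 rad; initial bearing θ = 3.3510 rad.
sin φ₂ = sin φ₁ cos δ + cos φ₁ sin δ cos θ = (-0.2980)(0.1833) + (0.9546)(0.9831)(-0.9781) = -0.9725, so φ₂ = -76.53°.
Δλ = atan2(sin θ sin δ cos φ₁, cos δ − sin φ₁ sin φ₂) = atan2(-0.1951, -0.1065) = -118.636°.
λ₂ = -71.490° − 118.636° = -190.13° → 169.87° after wrapping to (−180°, 180°].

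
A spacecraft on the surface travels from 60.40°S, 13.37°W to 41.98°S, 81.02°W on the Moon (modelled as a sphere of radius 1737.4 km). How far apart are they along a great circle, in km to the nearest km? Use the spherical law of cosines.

1330 km

In radians: φ₁ = -1.0542, φ₂ = -0.7327, Δλ = -67.650° = -1.1807 rad.
cos c = sin φ₁ sin φ₂ + cos φ₁ cos φ₂ cos Δλ = (-0.8695)(-0.6689) + (0.4939)(0.7434)(0.3803) = 0.72121,
so c = arccos(0.72121) = 0.76525 rad.
Distance = R·c = 1737.4 × 0.7653 ≈ 1330 km.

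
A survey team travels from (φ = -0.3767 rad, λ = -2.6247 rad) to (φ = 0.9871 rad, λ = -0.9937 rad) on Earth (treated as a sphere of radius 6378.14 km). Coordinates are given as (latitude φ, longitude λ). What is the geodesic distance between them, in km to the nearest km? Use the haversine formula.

12216 km

In radians: φ₁ = -0.3767, φ₂ = 0.9871, Δλ = 93.449° = 1.6310 rad.
Haversine: a = sin²(Δφ/2) + cos φ₁ cos φ₂ sin²(Δλ/2) = 0.3972 + (0.9299)(0.5511)(0.5301) = 0.66889.
Central angle c = 2·arcsin(√a) = 1.91536 rad.
Distance = R·c = 6378.14 × 1.9154 ≈ 12216 km.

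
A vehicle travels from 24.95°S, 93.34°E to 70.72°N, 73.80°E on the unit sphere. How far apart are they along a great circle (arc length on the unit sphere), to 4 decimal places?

1.6871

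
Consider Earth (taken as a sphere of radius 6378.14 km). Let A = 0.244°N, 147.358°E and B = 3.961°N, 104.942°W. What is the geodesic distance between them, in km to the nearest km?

11982 km

In radians: φ₁ = 0.0043, φ₂ = 0.0691, Δλ = 107.700° = 1.8797 rad.
cos c = sin φ₁ sin φ₂ + cos φ₁ cos φ₂ cos Δλ = (0.0043)(0.0691) + (1.0000)(0.9976)(-0.3040) = -0.30301,
so c = arccos(-0.30301) = 1.87865 rad.
Distance = R·c = 6378.14 × 1.8786 ≈ 11982 km.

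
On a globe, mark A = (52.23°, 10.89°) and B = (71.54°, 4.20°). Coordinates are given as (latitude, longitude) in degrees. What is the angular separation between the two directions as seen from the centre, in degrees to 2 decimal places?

19.54°

Let φ₁ = 0.9116 rad, φ₂ = 1.2486 rad, and Δλ = -0.1168 rad.
cos c = sin φ₁ sin φ₂ + cos φ₁ cos φ₂ cos Δλ = (0.7905)(0.9485) + (0.6125)(0.3166)(0.9932) = 0.94242,
so c = arccos(0.94242) = 0.34099 rad.
So the angular separation is 19.54°.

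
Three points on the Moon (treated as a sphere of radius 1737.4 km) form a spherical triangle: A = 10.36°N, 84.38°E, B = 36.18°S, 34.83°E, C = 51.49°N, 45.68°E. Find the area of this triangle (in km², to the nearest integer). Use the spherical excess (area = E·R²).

1930294 km²

Side lengths (central angles): a = 1.5391, b = 0.9037, c = 1.1495 rad; semiperimeter s = 1.7961.
By l'Huilier's theorem, tan(E/4) = √[tan(s/2) tan((s−a)/2) tan((s−b)/2) tan((s−c)/2)], giving spherical excess E = 0.6395 rad.
Area = E·R² = 0.6395 × (1737.4)² ≈ 1930294 km².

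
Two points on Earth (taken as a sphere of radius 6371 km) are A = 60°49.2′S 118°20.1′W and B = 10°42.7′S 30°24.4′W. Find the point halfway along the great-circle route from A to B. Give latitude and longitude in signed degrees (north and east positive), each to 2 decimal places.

-43.59°, -56.38°

Central angle δ = 1.3902 rad. Interpolating on the sphere with fraction f = 0.5:
P = [sin((1−f)δ)·A + sin(fδ)·B] / sin δ = 0.6511·A + 0.6511·B in Cartesian coordinates,
giving P = (0.4011, -0.6032, -0.6894), i.e. latitude -43.59°, longitude -56.38°.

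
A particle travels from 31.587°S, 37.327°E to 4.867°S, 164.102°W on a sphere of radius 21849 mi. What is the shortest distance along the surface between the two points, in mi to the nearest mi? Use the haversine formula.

Let φ₁ = -0.5513 rad, φ₂ = -0.0849 rad, and Δλ = 2.7676 rad.
Haversine: a = sin²(Δφ/2) + cos φ₁ cos φ₂ sin²(Δλ/2) = 0.0534 + (0.8518)(0.9964)(0.9654) = 0.87283.
Central angle c = 2·arcsin(√a) = 2.41232 rad.
Distance = R·c = 21849 × 2.4123 ≈ 52707 mi.

52707 mi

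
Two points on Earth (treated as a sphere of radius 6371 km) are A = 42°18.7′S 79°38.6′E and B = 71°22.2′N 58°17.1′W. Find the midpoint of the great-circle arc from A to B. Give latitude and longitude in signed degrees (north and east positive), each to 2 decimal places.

26.68°, 56.56°

Central angle δ = 2.5205 rad. Interpolating on the sphere with fraction f = 0.5:
P = [sin((1−f)δ)·A + sin(fδ)·B] / sin δ = 1.6363·A + 1.6363·B in Cartesian coordinates,
giving P = (0.4923, 0.7456, 0.4491), i.e. latitude 26.68°, longitude 56.56°.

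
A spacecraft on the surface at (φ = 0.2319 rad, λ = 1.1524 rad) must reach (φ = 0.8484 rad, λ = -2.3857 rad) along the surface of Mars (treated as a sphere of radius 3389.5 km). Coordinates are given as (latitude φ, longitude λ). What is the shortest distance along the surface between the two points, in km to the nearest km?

Let φ₁ = 0.2319 rad, φ₂ = 0.8484 rad, and Δλ = 2.7451 rad.
Haversine: a = sin²(Δφ/2) + cos φ₁ cos φ₂ sin²(Δλ/2) = 0.0920 + (0.9732)(0.6612)(0.9612) = 0.71057.
Central angle c = 2·arcsin(√a) = 2.00550 rad.
Distance = R·c = 3389.5 × 2.0055 ≈ 6798 km.

6798 km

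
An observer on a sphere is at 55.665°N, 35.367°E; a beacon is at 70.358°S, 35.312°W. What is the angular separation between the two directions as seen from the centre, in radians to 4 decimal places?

With latitudes φ₁ = 55.665°, φ₂ = -70.358° and longitude difference Δλ = -70.679°:
Haversine: a = sin²(Δφ/2) + cos φ₁ cos φ₂ sin²(Δλ/2) = 0.7941 + (0.5640)(0.3361)(0.3346) = 0.85749.
Central angle c = 2·arcsin(√a) = 2.36738 rad.
So the angular separation is 2.3674 rad.

2.3674 rad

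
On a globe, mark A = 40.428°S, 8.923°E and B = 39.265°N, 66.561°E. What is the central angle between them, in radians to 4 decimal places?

With latitudes φ₁ = -40.428°, φ₂ = 39.265° and longitude difference Δλ = 57.638°:
cos c = sin φ₁ sin φ₂ + cos φ₁ cos φ₂ cos Δλ = (-0.6485)(0.6329) + (0.7612)(0.7742)(0.5353) = -0.09497,
so c = arccos(-0.09497) = 1.66591 rad.
So the angular separation is 1.6659 rad.

1.6659 rad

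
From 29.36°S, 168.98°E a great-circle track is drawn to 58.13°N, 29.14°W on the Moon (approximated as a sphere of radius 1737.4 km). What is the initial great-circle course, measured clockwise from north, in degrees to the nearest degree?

With φ₁ = -0.5124, φ₂ = 1.0146, Δλ = 2.8253 rad, the forward-azimuth formula gives
θ = atan2( sin Δλ cos φ₂ , cos φ₁ sin φ₂ − sin φ₁ cos φ₂ cos Δλ ) = atan2(0.1642, 0.4941) = 18.38°.
So the initial bearing is 18°.

18°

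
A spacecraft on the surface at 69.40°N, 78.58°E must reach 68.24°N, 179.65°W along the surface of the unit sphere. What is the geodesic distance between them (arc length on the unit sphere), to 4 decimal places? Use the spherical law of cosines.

0.5684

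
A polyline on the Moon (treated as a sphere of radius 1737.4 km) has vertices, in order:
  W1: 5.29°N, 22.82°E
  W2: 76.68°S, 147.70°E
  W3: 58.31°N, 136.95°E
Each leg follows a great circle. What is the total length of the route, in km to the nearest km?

Leg W1→W2: central angle 1.7935 rad, distance 3116.1 km.
Leg W2→W3: central angle 2.3590 rad, distance 4098.6 km.
Total: 3116.1 + 4098.6 ≈ 7215 km.

7215 km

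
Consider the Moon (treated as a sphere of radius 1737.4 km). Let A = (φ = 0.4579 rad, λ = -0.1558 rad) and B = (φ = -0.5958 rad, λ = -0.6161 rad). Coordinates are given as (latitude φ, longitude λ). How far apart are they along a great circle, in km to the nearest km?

1982 km

Let φ₁ = 0.4579 rad, φ₂ = -0.5958 rad, and Δλ = -0.4603 rad.
cos c = sin φ₁ sin φ₂ + cos φ₁ cos φ₂ cos Δλ = (0.4421)(-0.5612) + (0.8970)(0.8277)(0.8959) = 0.41709,
so c = arccos(0.41709) = 1.14056 rad.
Distance = R·c = 1737.4 × 1.1406 ≈ 1982 km.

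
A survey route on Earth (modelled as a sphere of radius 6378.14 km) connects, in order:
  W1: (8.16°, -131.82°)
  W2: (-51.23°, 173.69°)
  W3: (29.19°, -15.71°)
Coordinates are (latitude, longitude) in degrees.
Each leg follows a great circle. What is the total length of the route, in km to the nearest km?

Leg W1→W2: central angle 1.3188 rad, distance 8411.2 km.
Leg W2→W3: central angle 2.7378 rad, distance 17462.1 km.
Total: 8411.2 + 17462.1 ≈ 25873 km.

25873 km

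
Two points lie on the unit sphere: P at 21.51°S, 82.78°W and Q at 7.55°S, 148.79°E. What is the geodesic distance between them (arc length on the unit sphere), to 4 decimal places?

With latitudes φ₁ = -21.510°, φ₂ = -7.550° and longitude difference Δλ = -128.430°:
cos c = sin φ₁ sin φ₂ + cos φ₁ cos φ₂ cos Δλ = (-0.3667)(-0.1314) + (0.9304)(0.9913)(-0.6216) = -0.52508,
so c = arccos(-0.52508) = 2.12360 rad.
On the unit sphere the arc length equals the central angle: 2.1236.

2.1236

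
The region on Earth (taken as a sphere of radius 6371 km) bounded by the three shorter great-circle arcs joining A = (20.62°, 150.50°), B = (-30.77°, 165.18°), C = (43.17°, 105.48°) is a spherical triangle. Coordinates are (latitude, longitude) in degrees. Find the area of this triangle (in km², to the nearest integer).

10521437 km²

Side lengths (central angles): a = 1.6047, b = 0.7620, c = 0.9301 rad; semiperimeter s = 1.6484.
By l'Huilier's theorem, tan(E/4) = √[tan(s/2) tan((s−a)/2) tan((s−b)/2) tan((s−c)/2)], giving spherical excess E = 0.2592 rad.
Area = E·R² = 0.2592 × (6371)² ≈ 10521437 km².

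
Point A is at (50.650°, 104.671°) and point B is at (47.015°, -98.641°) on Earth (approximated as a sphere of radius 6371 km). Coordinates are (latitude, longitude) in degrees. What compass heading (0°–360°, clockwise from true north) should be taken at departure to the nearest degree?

16°

With φ₁ = 0.8840, φ₂ = 0.8206, Δλ = 2.7347 rad, the forward-azimuth formula gives
θ = atan2( sin Δλ cos φ₂ , cos φ₁ sin φ₂ − sin φ₁ cos φ₂ cos Δλ ) = atan2(0.2698, 0.9480) = 15.89°.
So the initial bearing is 16°.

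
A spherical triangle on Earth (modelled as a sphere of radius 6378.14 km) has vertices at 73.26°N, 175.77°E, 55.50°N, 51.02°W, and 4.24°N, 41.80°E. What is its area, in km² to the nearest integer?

34724846 km²

Side lengths (central angles): a = 1.5376, b = 1.6998, c = 0.8264 rad; semiperimeter s = 2.0319.
By l'Huilier's theorem, tan(E/4) = √[tan(s/2) tan((s−a)/2) tan((s−b)/2) tan((s−c)/2)], giving spherical excess E = 0.8536 rad.
Area = E·R² = 0.8536 × (6378.14)² ≈ 34724846 km².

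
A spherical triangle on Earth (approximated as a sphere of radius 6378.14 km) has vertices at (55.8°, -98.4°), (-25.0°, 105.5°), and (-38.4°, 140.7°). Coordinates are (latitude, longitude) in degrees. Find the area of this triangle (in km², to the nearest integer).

Side lengths (central angles): a = 0.5681, b = 2.4038, c = 2.5240 rad; semiperimeter s = 2.7480.
By l'Huilier's theorem, tan(E/4) = √[tan(s/2) tan((s−a)/2) tan((s−b)/2) tan((s−c)/2)], giving spherical excess E = 1.6361 rad.
Area = E·R² = 1.6361 × (6378.14)² ≈ 66556039 km².

66556039 km²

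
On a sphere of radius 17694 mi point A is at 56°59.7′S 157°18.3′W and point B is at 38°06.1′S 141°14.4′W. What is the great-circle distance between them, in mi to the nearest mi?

6689 mi

Let φ₁ = -0.9948 rad, φ₂ = -0.6650 rad, and Δλ = 0.2804 rad.
Haversine: a = sin²(Δφ/2) + cos φ₁ cos φ₂ sin²(Δλ/2) = 0.0269 + (0.5447)(0.7869)(0.0195) = 0.03531.
Central angle c = 2·arcsin(√a) = 0.37806 rad.
Distance = R·c = 17694 × 0.3781 ≈ 6689 mi.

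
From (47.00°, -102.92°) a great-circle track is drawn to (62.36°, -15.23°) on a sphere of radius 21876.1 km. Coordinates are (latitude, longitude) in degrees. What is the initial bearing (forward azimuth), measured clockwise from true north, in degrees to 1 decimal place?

38.1°

Δλ = 87.690° = 1.5305 rad.
y = sin Δλ · cos φ₂ = (0.9992)(0.4639) = 0.4635
x = cos φ₁ sin φ₂ − sin φ₁ cos φ₂ cos Δλ = (0.6820)(0.8859) − (0.7314)(0.4639)(0.0403) = 0.5905
θ = atan2(y, x) = 38.13°, so the bearing is 38.1°.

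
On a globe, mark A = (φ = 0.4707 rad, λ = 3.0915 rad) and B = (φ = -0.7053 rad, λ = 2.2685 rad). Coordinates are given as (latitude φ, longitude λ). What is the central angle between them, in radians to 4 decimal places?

With latitudes φ₁ = 26.969°, φ₂ = -40.411° and longitude difference Δλ = -47.154°:
cos c = sin φ₁ sin φ₂ + cos φ₁ cos φ₂ cos Δλ = (0.4535)(-0.6483) + (0.8913)(0.7614)(0.6800) = 0.16748,
so c = arccos(0.16748) = 1.40252 rad.
So the angular separation is 1.4025 rad.

1.4025 rad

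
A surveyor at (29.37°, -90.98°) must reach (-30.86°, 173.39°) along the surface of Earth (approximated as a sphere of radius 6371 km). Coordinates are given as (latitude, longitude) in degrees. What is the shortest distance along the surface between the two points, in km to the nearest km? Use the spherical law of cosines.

12116 km

With latitudes φ₁ = 29.370°, φ₂ = -30.860° and longitude difference Δλ = -95.630°:
cos c = sin φ₁ sin φ₂ + cos φ₁ cos φ₂ cos Δλ = (0.4904)(-0.5129) + (0.8715)(0.8584)(-0.0981) = -0.32496,
so c = arccos(-0.32496) = 1.90177 rad.
Distance = R·c = 6371 × 1.9018 ≈ 12116 km.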